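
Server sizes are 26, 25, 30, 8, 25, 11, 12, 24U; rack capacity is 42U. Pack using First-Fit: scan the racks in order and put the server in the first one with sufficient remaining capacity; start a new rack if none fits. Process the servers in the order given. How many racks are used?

26U → rack 1 (remaining 16U)
25U → rack 2 (remaining 17U)
30U → rack 3 (remaining 12U)
8U → rack 1 (remaining 8U)
25U → rack 4 (remaining 17U)
11U → rack 2 (remaining 6U)
12U → rack 3 (remaining 0U)
24U → rack 5 (remaining 18U)
Final racks: [26,8] [25,11] [30,12] [25] [24].

5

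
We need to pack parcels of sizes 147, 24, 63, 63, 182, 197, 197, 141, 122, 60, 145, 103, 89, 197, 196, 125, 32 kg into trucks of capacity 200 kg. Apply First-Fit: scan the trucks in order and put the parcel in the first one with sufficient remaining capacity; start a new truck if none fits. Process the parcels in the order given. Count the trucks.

12 trucks

Put 147 kg in truck 1; 53 kg remain.
Put 24 kg in truck 1; 29 kg remain.
Put 63 kg in truck 2; 137 kg remain.
Put 63 kg in truck 2; 74 kg remain.
Put 182 kg in truck 3; 18 kg remain.
Put 197 kg in truck 4; 3 kg remain.
Put 197 kg in truck 5; 3 kg remain.
Put 141 kg in truck 6; 59 kg remain.
Put 122 kg in truck 7; 78 kg remain.
Put 60 kg in truck 2; 14 kg remain.
Put 145 kg in truck 8; 55 kg remain.
Put 103 kg in truck 9; 97 kg remain.
Put 89 kg in truck 9; 8 kg remain.
Put 197 kg in truck 10; 3 kg remain.
Put 196 kg in truck 11; 4 kg remain.
Put 125 kg in truck 12; 75 kg remain.
Put 32 kg in truck 6; 27 kg remain.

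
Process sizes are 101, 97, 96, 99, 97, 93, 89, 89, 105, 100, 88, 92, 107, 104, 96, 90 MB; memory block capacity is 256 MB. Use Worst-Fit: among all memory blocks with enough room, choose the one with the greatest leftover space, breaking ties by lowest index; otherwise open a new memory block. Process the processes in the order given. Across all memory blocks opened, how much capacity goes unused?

Put 101 MB in memory block 1; 155 MB remain.
Put 97 MB in memory block 1; 58 MB remain.
Put 96 MB in memory block 2; 160 MB remain.
Put 99 MB in memory block 2; 61 MB remain.
Put 97 MB in memory block 3; 159 MB remain.
Put 93 MB in memory block 3; 66 MB remain.
Put 89 MB in memory block 4; 167 MB remain.
Put 89 MB in memory block 4; 78 MB remain.
Put 105 MB in memory block 5; 151 MB remain.
Put 100 MB in memory block 5; 51 MB remain.
Put 88 MB in memory block 6; 168 MB remain.
Put 92 MB in memory block 6; 76 MB remain.
Put 107 MB in memory block 7; 149 MB remain.
Put 104 MB in memory block 7; 45 MB remain.
Put 96 MB in memory block 8; 160 MB remain.
Put 90 MB in memory block 8; 70 MB remain.
8 memory blocks × 256 MB = 2048 MB; used 1543 MB; unused 505 MB.

505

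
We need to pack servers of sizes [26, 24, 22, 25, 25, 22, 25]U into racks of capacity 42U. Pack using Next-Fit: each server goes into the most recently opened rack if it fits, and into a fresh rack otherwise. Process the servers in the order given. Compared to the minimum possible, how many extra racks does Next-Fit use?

0

Next-Fit: [26] [24] [22] [25] [25] [22] [25] → 7 racks.
7 servers exceed 21U (half the capacity), and no two of those can share a rack, so at least 7 racks are needed.
So 7 is already optimal.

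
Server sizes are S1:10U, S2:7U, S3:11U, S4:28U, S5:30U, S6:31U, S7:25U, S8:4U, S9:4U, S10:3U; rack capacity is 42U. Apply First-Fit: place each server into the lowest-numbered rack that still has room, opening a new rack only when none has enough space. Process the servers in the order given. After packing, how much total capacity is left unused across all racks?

57

S1 (10U) → rack 1 (remaining 32U)
S2 (7U) → rack 1 (remaining 25U)
S3 (11U) → rack 1 (remaining 14U)
S4 (28U) → rack 2 (remaining 14U)
S5 (30U) → rack 3 (remaining 12U)
S6 (31U) → rack 4 (remaining 11U)
S7 (25U) → rack 5 (remaining 17U)
S8 (4U) → rack 1 (remaining 10U)
S9 (4U) → rack 1 (remaining 6U)
S10 (3U) → rack 1 (remaining 3U)
5 racks × 42U = 210U; used 153U; unused 57U.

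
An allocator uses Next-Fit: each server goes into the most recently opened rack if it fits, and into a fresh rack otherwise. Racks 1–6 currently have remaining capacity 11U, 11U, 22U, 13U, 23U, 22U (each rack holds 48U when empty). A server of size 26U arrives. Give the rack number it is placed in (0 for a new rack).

Next-Fit only looks at rack 6, which has 22U free.
26U does not fit, so a new rack is opened.

0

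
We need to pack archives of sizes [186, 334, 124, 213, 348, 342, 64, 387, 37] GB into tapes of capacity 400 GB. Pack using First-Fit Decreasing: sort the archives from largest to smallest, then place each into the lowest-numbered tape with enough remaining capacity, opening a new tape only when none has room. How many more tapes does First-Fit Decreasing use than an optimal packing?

First-Fit Decreasing: [387] [348,37] [342] [334,64] [213,186] [124] → 6 tapes.
Total size 2035 GB; any packing needs at least ⌈2035/400⌉ = 6 tapes.
So 6 is already optimal.

0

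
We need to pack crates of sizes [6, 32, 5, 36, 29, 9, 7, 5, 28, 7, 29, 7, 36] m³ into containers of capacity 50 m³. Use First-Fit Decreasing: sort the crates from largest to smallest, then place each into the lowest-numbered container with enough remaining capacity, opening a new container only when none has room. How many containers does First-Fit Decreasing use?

6

Sorted descending: 36, 36, 32, 29, 29, 28, 9, 7, 7, 7, 6, 5, 5.
container 1: place 36 m³, 14 m³ left
container 2: place 36 m³, 14 m³ left
container 3: place 32 m³, 18 m³ left
container 4: place 29 m³, 21 m³ left
container 5: place 29 m³, 21 m³ left
container 6: place 28 m³, 22 m³ left
container 1: place 9 m³, 5 m³ left
container 2: place 7 m³, 7 m³ left
container 2: place 7 m³, 0 m³ left
container 3: place 7 m³, 11 m³ left
container 3: place 6 m³, 5 m³ left
container 1: place 5 m³, 0 m³ left
container 3: place 5 m³, 0 m³ left
Final containers: [36,9,5] [36,7,7] [32,7,6,5] [29] [29] [28].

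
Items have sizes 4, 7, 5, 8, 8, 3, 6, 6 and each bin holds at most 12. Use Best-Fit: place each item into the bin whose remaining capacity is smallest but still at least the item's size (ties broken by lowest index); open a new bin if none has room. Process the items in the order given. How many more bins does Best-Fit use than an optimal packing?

Best-Fit: [4,7] [5,6] [8,3] [8] [6] → 5 bins.
Total size 47; any packing needs at least ⌈47/12⌉ = 4 bins.
An optimal packing achieves that bound: [8,4] [8,3] [7,5] [6,6] → 4 bins.
Excess: 5 − 4 = 1.

1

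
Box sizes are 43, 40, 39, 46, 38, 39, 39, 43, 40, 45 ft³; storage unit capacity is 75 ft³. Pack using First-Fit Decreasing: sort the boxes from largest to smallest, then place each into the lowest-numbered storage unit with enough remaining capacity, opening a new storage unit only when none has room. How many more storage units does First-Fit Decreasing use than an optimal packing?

0

First-Fit Decreasing: [46] [45] [43] [43] [40] [40] [39] [39] [39] [38] → 10 storage units.
10 boxes exceed 37.5 ft³ (half the capacity), and no two of those can share a storage unit, so at least 10 storage units are needed.
So 10 is already optimal.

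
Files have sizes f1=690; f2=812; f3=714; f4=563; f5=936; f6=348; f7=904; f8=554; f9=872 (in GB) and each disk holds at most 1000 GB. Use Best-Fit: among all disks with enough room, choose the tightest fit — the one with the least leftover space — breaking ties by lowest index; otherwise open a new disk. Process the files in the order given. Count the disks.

Put f1 (690 GB) in disk 1; 310 GB remain.
Put f2 (812 GB) in disk 2; 188 GB remain.
Put f3 (714 GB) in disk 3; 286 GB remain.
Put f4 (563 GB) in disk 4; 437 GB remain.
Put f5 (936 GB) in disk 5; 64 GB remain.
Put f6 (348 GB) in disk 4; 89 GB remain.
Put f7 (904 GB) in disk 6; 96 GB remain.
Put f8 (554 GB) in disk 7; 446 GB remain.
Put f9 (872 GB) in disk 8; 128 GB remain.
Final disks: [690] [812] [714] [563,348] [936] [904] [554] [872].

8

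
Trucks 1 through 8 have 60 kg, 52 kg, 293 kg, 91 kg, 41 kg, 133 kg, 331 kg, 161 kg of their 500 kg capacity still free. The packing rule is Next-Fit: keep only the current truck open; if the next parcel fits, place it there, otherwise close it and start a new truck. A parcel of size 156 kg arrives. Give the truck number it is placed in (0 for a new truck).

Next-Fit only looks at truck 8, which has 161 kg free.
156 kg fits there.

8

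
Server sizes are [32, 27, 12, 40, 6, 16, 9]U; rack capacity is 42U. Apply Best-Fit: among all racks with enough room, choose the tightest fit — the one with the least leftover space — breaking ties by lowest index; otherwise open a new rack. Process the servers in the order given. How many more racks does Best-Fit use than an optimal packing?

0

Best-Fit: [32,6] [27,12] [40] [16,9] → 4 racks.
Total size 142U; any packing needs at least ⌈142/42⌉ = 4 racks.
So 4 is already optimal.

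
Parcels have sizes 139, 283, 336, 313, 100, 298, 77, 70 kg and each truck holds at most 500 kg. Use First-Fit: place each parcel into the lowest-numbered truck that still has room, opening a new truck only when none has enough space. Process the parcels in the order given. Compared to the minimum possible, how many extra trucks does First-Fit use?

First-Fit: [139,283,77] [336,100] [313,70] [298] → 4 trucks.
Total size 1616 kg; any packing needs at least ⌈1616/500⌉ = 4 trucks.
So 4 is already optimal.

0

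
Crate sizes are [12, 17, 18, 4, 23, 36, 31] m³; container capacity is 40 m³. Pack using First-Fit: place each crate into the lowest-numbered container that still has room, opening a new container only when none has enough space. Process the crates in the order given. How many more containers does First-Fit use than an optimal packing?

First-Fit: [12,17,4] [18] [23] [36] [31] → 5 containers.
Total size 141 m³; any packing needs at least ⌈141/40⌉ = 4 containers.
An optimal packing achieves that bound: [36,4] [31] [23,17] [18,12] → 4 containers.
Excess: 5 − 4 = 1.

1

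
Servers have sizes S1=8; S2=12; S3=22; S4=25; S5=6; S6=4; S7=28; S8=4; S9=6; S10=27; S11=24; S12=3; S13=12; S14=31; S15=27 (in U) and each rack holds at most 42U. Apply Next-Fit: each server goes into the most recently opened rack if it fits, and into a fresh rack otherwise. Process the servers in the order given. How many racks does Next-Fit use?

rack 1: place S1 (8U), 34U left
rack 1: place S2 (12U), 22U left
rack 1: place S3 (22U), 0U left
rack 2: place S4 (25U), 17U left
rack 2: place S5 (6U), 11U left
rack 2: place S6 (4U), 7U left
rack 3: place S7 (28U), 14U left
rack 3: place S8 (4U), 10U left
rack 3: place S9 (6U), 4U left
rack 4: place S10 (27U), 15U left
rack 5: place S11 (24U), 18U left
rack 5: place S12 (3U), 15U left
rack 5: place S13 (12U), 3U left
rack 6: place S14 (31U), 11U left
rack 7: place S15 (27U), 15U left
Final racks: [8,12,22] [25,6,4] [28,4,6] [27] [24,3,12] [31] [27].

7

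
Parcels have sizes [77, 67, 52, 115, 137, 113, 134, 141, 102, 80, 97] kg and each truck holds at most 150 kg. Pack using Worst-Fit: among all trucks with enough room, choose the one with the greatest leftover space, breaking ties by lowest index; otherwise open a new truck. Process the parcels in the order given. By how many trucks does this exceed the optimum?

Worst-Fit: [77,67] [52,80] [115] [137] [113] [134] [141] [102] [97] → 9 trucks.
9 parcels exceed 75 kg (half the capacity), and no two of those can share a truck, so at least 9 trucks are needed.
So 9 is already optimal.

0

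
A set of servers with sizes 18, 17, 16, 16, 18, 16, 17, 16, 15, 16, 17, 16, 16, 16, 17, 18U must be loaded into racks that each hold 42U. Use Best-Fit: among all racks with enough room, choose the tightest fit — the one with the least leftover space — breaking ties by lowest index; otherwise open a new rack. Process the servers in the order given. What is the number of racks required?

rack 1: place 18U, 24U left
rack 1: place 17U, 7U left
rack 2: place 16U, 26U left
rack 2: place 16U, 10U left
rack 3: place 18U, 24U left
rack 3: place 16U, 8U left
rack 4: place 17U, 25U left
rack 4: place 16U, 9U left
rack 5: place 15U, 27U left
rack 5: place 16U, 11U left
rack 6: place 17U, 25U left
rack 6: place 16U, 9U left
rack 7: place 16U, 26U left
rack 7: place 16U, 10U left
rack 8: place 17U, 25U left
rack 8: place 18U, 7U left

8 racks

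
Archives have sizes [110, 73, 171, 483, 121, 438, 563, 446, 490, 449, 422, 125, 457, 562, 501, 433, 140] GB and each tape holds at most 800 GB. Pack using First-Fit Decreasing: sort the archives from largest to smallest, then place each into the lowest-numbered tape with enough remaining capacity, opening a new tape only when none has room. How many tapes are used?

Sorted descending: 563, 562, 501, 490, 483, 457, 449, 446, 438, 433, 422, 171, 140, 125, 121, 110, 73.
tape 1: place 563 GB, 237 GB left
tape 2: place 562 GB, 238 GB left
tape 3: place 501 GB, 299 GB left
tape 4: place 490 GB, 310 GB left
tape 5: place 483 GB, 317 GB left
tape 6: place 457 GB, 343 GB left
tape 7: place 449 GB, 351 GB left
tape 8: place 446 GB, 354 GB left
tape 9: place 438 GB, 362 GB left
tape 10: place 433 GB, 367 GB left
tape 11: place 422 GB, 378 GB left
tape 1: place 171 GB, 66 GB left
tape 2: place 140 GB, 98 GB left
tape 3: place 125 GB, 174 GB left
tape 3: place 121 GB, 53 GB left
tape 4: place 110 GB, 200 GB left
tape 2: place 73 GB, 25 GB left
Final tapes: [563,171] [562,140,73] [501,125,121] [490,110] [483] [457] [449] [446] [438] [433] [422].

11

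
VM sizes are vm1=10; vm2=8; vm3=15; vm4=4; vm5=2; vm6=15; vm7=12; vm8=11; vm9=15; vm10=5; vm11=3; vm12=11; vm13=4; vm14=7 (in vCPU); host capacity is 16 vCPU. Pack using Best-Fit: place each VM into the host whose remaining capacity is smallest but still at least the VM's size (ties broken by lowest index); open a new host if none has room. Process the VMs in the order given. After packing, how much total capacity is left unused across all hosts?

6

host 1: place vm1 (10 vCPU), 6 vCPU left
host 2: place vm2 (8 vCPU), 8 vCPU left
host 3: place vm3 (15 vCPU), 1 vCPU left
host 1: place vm4 (4 vCPU), 2 vCPU left
host 1: place vm5 (2 vCPU), 0 vCPU left
host 4: place vm6 (15 vCPU), 1 vCPU left
host 5: place vm7 (12 vCPU), 4 vCPU left
host 6: place vm8 (11 vCPU), 5 vCPU left
host 7: place vm9 (15 vCPU), 1 vCPU left
host 6: place vm10 (5 vCPU), 0 vCPU left
host 5: place vm11 (3 vCPU), 1 vCPU left
host 8: place vm12 (11 vCPU), 5 vCPU left
host 8: place vm13 (4 vCPU), 1 vCPU left
host 2: place vm14 (7 vCPU), 1 vCPU left
8 hosts × 16 vCPU = 128 vCPU; used 122 vCPU; unused 6 vCPU.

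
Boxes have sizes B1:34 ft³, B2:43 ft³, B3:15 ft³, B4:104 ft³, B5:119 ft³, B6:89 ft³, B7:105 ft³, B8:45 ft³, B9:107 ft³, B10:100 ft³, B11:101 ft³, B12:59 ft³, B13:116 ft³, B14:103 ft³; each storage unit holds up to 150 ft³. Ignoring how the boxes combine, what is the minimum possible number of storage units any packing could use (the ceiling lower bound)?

Total size = 34 + 43 + 15 + 104 + 119 + 89 + 105 + 45 + 107 + 100 + 101 + 59 + 116 + 103 = 1140 ft³.
⌈1140 / 150⌉ = 8.

8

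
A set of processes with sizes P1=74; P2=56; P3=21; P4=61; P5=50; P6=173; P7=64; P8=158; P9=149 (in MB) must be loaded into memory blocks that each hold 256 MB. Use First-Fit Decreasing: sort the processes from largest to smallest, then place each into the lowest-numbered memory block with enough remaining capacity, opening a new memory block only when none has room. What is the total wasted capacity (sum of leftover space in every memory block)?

Sorted descending: 173, 158, 149, 74, 64, 61, 56, 50, 21.
173 MB → memory block 1 (remaining 83 MB)
158 MB → memory block 2 (remaining 98 MB)
149 MB → memory block 3 (remaining 107 MB)
74 MB → memory block 1 (remaining 9 MB)
64 MB → memory block 2 (remaining 34 MB)
61 MB → memory block 3 (remaining 46 MB)
56 MB → memory block 4 (remaining 200 MB)
50 MB → memory block 4 (remaining 150 MB)
21 MB → memory block 2 (remaining 13 MB)
4 memory blocks × 256 MB = 1024 MB; used 806 MB; unused 218 MB.

218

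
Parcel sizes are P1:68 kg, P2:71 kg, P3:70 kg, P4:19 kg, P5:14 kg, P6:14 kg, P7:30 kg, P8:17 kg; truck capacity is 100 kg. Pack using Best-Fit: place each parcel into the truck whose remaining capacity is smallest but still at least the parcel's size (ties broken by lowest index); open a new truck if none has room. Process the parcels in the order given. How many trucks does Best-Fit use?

4 trucks

Put P1 (68 kg) in truck 1; 32 kg remain.
Put P2 (71 kg) in truck 2; 29 kg remain.
Put P3 (70 kg) in truck 3; 30 kg remain.
Put P4 (19 kg) in truck 2; 10 kg remain.
Put P5 (14 kg) in truck 3; 16 kg remain.
Put P6 (14 kg) in truck 3; 2 kg remain.
Put P7 (30 kg) in truck 1; 2 kg remain.
Put P8 (17 kg) in truck 4; 83 kg remain.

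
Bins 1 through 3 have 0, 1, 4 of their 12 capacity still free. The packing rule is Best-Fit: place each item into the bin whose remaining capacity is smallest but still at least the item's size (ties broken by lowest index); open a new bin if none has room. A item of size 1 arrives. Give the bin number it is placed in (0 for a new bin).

2

Bins with room: bin 2 (1), bin 3 (4).
Tightest fit is bin 2 with 1 free.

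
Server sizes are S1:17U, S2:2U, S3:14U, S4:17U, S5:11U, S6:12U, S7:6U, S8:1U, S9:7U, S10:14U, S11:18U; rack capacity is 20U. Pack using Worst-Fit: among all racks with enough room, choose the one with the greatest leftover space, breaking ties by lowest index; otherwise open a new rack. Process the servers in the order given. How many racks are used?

Put S1 (17U) in rack 1; 3U remain.
Put S2 (2U) in rack 1; 1U remain.
Put S3 (14U) in rack 2; 6U remain.
Put S4 (17U) in rack 3; 3U remain.
Put S5 (11U) in rack 4; 9U remain.
Put S6 (12U) in rack 5; 8U remain.
Put S7 (6U) in rack 4; 3U remain.
Put S8 (1U) in rack 5; 7U remain.
Put S9 (7U) in rack 5; 0U remain.
Put S10 (14U) in rack 6; 6U remain.
Put S11 (18U) in rack 7; 2U remain.

7 racks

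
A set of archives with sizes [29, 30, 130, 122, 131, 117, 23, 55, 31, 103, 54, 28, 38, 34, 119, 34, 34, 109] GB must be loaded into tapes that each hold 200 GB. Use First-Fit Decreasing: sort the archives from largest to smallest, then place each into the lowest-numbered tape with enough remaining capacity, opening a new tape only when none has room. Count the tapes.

7

Sorted descending: 131, 130, 122, 119, 117, 109, 103, 55, 54, 38, 34, 34, 34, 31, 30, 29, 28, 23.
tape 1: place 131 GB, 69 GB left
tape 2: place 130 GB, 70 GB left
tape 3: place 122 GB, 78 GB left
tape 4: place 119 GB, 81 GB left
tape 5: place 117 GB, 83 GB left
tape 6: place 109 GB, 91 GB left
tape 7: place 103 GB, 97 GB left
tape 1: place 55 GB, 14 GB left
tape 2: place 54 GB, 16 GB left
tape 3: place 38 GB, 40 GB left
tape 3: place 34 GB, 6 GB left
tape 4: place 34 GB, 47 GB left
tape 4: place 34 GB, 13 GB left
tape 5: place 31 GB, 52 GB left
tape 5: place 30 GB, 22 GB left
tape 6: place 29 GB, 62 GB left
tape 6: place 28 GB, 34 GB left
tape 6: place 23 GB, 11 GB left
Final tapes: [131,55] [130,54] [122,38,34] [119,34,34] [117,31,30] [109,29,28,23] [103].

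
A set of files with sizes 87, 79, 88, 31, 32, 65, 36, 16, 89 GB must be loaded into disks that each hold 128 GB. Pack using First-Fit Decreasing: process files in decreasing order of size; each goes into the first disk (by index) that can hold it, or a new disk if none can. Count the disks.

Sorted descending: 89, 88, 87, 79, 65, 36, 32, 31, 16.
89 GB → disk 1 (remaining 39 GB)
88 GB → disk 2 (remaining 40 GB)
87 GB → disk 3 (remaining 41 GB)
79 GB → disk 4 (remaining 49 GB)
65 GB → disk 5 (remaining 63 GB)
36 GB → disk 1 (remaining 3 GB)
32 GB → disk 2 (remaining 8 GB)
31 GB → disk 3 (remaining 10 GB)
16 GB → disk 4 (remaining 33 GB)

5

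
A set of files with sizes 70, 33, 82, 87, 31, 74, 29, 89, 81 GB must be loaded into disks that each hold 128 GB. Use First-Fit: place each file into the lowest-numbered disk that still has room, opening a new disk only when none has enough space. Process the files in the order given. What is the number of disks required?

Put 70 GB in disk 1; 58 GB remain.
Put 33 GB in disk 1; 25 GB remain.
Put 82 GB in disk 2; 46 GB remain.
Put 87 GB in disk 3; 41 GB remain.
Put 31 GB in disk 2; 15 GB remain.
Put 74 GB in disk 4; 54 GB remain.
Put 29 GB in disk 3; 12 GB remain.
Put 89 GB in disk 5; 39 GB remain.
Put 81 GB in disk 6; 47 GB remain.
Final disks: [70,33] [82,31] [87,29] [74] [89] [81].

6 disks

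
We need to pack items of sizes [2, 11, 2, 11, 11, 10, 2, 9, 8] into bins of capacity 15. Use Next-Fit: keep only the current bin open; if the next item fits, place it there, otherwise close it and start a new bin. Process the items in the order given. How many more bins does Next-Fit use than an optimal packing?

0

Next-Fit: [2,11,2] [11] [11] [10,2] [9] [8] → 6 bins.
6 items exceed 7.5 (half the capacity), and no two of those can share a bin, so at least 6 bins are needed.
So 6 is already optimal.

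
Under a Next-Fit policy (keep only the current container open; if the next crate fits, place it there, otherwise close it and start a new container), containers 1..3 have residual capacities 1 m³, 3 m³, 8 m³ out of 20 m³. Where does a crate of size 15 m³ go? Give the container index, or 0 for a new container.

0

Next-Fit only looks at container 3, which has 8 m³ free.
15 m³ does not fit, so a new container is opened.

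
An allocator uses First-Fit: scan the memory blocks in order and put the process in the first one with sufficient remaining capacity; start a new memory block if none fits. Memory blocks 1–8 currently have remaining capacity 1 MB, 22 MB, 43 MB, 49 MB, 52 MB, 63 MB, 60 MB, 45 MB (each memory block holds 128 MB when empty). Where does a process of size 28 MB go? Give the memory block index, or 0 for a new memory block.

Memory blocks with room: memory block 3 (43 MB), memory block 4 (49 MB), memory block 5 (52 MB), memory block 6 (63 MB), memory block 7 (60 MB), memory block 8 (45 MB).
The first with room is memory block 3.

3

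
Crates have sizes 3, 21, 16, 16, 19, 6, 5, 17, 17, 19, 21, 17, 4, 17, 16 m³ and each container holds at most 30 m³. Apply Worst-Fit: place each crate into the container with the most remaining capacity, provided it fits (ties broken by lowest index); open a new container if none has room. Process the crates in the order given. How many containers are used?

11

container 1: place 3 m³, 27 m³ left
container 1: place 21 m³, 6 m³ left
container 2: place 16 m³, 14 m³ left
container 3: place 16 m³, 14 m³ left
container 4: place 19 m³, 11 m³ left
container 2: place 6 m³, 8 m³ left
container 3: place 5 m³, 9 m³ left
container 5: place 17 m³, 13 m³ left
container 6: place 17 m³, 13 m³ left
container 7: place 19 m³, 11 m³ left
container 8: place 21 m³, 9 m³ left
container 9: place 17 m³, 13 m³ left
container 5: place 4 m³, 9 m³ left
container 10: place 17 m³, 13 m³ left
container 11: place 16 m³, 14 m³ left
Final containers: [3,21] [16,6] [16,5] [19] [17,4] [17] [19] [21] [17] [17] [16].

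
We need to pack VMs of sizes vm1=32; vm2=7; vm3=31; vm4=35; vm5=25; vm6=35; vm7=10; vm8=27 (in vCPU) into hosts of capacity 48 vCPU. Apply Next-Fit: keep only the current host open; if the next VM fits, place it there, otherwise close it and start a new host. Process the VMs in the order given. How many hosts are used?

6

Put vm1 (32 vCPU) in host 1; 16 vCPU remain.
Put vm2 (7 vCPU) in host 1; 9 vCPU remain.
Put vm3 (31 vCPU) in host 2; 17 vCPU remain.
Put vm4 (35 vCPU) in host 3; 13 vCPU remain.
Put vm5 (25 vCPU) in host 4; 23 vCPU remain.
Put vm6 (35 vCPU) in host 5; 13 vCPU remain.
Put vm7 (10 vCPU) in host 5; 3 vCPU remain.
Put vm8 (27 vCPU) in host 6; 21 vCPU remain.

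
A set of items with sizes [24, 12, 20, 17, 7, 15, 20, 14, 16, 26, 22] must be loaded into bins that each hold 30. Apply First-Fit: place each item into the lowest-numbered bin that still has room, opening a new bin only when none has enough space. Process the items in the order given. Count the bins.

Put 24 in bin 1; 6 remain.
Put 12 in bin 2; 18 remain.
Put 20 in bin 3; 10 remain.
Put 17 in bin 2; 1 remain.
Put 7 in bin 3; 3 remain.
Put 15 in bin 4; 15 remain.
Put 20 in bin 5; 10 remain.
Put 14 in bin 4; 1 remain.
Put 16 in bin 6; 14 remain.
Put 26 in bin 7; 4 remain.
Put 22 in bin 8; 8 remain.

8 bins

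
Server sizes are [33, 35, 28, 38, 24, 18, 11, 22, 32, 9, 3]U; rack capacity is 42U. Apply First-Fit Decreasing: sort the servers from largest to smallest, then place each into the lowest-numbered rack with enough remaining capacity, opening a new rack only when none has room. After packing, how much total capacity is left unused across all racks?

Sorted descending: 38, 35, 33, 32, 28, 24, 22, 18, 11, 9, 3.
rack 1: place 38U, 4U left
rack 2: place 35U, 7U left
rack 3: place 33U, 9U left
rack 4: place 32U, 10U left
rack 5: place 28U, 14U left
rack 6: place 24U, 18U left
rack 7: place 22U, 20U left
rack 6: place 18U, 0U left
rack 5: place 11U, 3U left
rack 3: place 9U, 0U left
rack 1: place 3U, 1U left
7 racks × 42U = 294U; used 253U; unused 41U.

41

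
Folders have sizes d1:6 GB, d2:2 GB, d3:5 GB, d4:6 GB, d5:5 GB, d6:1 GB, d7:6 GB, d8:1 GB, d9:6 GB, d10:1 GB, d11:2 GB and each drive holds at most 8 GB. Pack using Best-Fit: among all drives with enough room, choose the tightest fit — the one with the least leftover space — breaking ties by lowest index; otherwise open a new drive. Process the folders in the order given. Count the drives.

6 drives

d1 (6 GB) → drive 1 (remaining 2 GB)
d2 (2 GB) → drive 1 (remaining 0 GB)
d3 (5 GB) → drive 2 (remaining 3 GB)
d4 (6 GB) → drive 3 (remaining 2 GB)
d5 (5 GB) → drive 4 (remaining 3 GB)
d6 (1 GB) → drive 3 (remaining 1 GB)
d7 (6 GB) → drive 5 (remaining 2 GB)
d8 (1 GB) → drive 3 (remaining 0 GB)
d9 (6 GB) → drive 6 (remaining 2 GB)
d10 (1 GB) → drive 5 (remaining 1 GB)
d11 (2 GB) → drive 6 (remaining 0 GB)
Final drives: [6,2] [5] [6,1,1] [5] [6,1] [6,2].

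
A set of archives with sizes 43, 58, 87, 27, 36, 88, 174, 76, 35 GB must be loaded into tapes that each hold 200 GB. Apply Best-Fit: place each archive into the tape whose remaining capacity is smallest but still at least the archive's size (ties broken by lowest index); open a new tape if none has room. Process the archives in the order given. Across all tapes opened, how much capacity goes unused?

176

43 GB → tape 1 (remaining 157 GB)
58 GB → tape 1 (remaining 99 GB)
87 GB → tape 1 (remaining 12 GB)
27 GB → tape 2 (remaining 173 GB)
36 GB → tape 2 (remaining 137 GB)
88 GB → tape 2 (remaining 49 GB)
174 GB → tape 3 (remaining 26 GB)
76 GB → tape 4 (remaining 124 GB)
35 GB → tape 2 (remaining 14 GB)
4 tapes × 200 GB = 800 GB; used 624 GB; unused 176 GB.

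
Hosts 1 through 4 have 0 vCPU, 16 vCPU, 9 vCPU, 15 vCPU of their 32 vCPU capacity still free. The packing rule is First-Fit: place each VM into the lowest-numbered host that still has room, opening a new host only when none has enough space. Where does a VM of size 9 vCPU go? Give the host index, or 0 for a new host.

2

Hosts with room: host 2 (16 vCPU), host 3 (9 vCPU), host 4 (15 vCPU).
The first with room is host 2.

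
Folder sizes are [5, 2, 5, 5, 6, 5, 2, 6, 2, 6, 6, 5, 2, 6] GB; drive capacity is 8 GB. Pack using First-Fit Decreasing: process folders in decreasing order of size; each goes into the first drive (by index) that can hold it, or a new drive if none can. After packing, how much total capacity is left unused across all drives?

17

Sorted descending: 6, 6, 6, 6, 6, 5, 5, 5, 5, 5, 2, 2, 2, 2.
Put 6 GB in drive 1; 2 GB remain.
Put 6 GB in drive 2; 2 GB remain.
Put 6 GB in drive 3; 2 GB remain.
Put 6 GB in drive 4; 2 GB remain.
Put 6 GB in drive 5; 2 GB remain.
Put 5 GB in drive 6; 3 GB remain.
Put 5 GB in drive 7; 3 GB remain.
Put 5 GB in drive 8; 3 GB remain.
Put 5 GB in drive 9; 3 GB remain.
Put 5 GB in drive 10; 3 GB remain.
Put 2 GB in drive 1; 0 GB remain.
Put 2 GB in drive 2; 0 GB remain.
Put 2 GB in drive 3; 0 GB remain.
Put 2 GB in drive 4; 0 GB remain.
10 drives × 8 GB = 80 GB; used 63 GB; unused 17 GB.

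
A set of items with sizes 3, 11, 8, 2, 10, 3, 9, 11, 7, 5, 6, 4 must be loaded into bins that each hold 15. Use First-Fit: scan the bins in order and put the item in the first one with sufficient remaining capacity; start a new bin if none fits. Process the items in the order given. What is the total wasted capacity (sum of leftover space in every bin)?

11

bin 1: place 3, 12 left
bin 1: place 11, 1 left
bin 2: place 8, 7 left
bin 2: place 2, 5 left
bin 3: place 10, 5 left
bin 2: place 3, 2 left
bin 4: place 9, 6 left
bin 5: place 11, 4 left
bin 6: place 7, 8 left
bin 3: place 5, 0 left
bin 4: place 6, 0 left
bin 5: place 4, 0 left
6 bins × 15 = 90; used 79; unused 11.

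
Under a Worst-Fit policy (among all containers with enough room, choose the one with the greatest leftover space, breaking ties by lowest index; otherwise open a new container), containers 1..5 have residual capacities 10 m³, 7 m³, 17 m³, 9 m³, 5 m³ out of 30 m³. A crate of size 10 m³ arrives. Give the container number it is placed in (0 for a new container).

3

Containers with room: container 1 (10 m³), container 3 (17 m³).
Most room is container 3 with 17 m³ free.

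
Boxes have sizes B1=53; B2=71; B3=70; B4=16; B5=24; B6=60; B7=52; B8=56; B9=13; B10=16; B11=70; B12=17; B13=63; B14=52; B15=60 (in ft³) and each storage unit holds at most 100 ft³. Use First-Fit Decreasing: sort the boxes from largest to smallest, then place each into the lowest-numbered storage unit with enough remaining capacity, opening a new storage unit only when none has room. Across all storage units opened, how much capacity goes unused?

307

Sorted descending: 71, 70, 70, 63, 60, 60, 56, 53, 52, 52, 24, 17, 16, 16, 13.
Put 71 ft³ in storage unit 1; 29 ft³ remain.
Put 70 ft³ in storage unit 2; 30 ft³ remain.
Put 70 ft³ in storage unit 3; 30 ft³ remain.
Put 63 ft³ in storage unit 4; 37 ft³ remain.
Put 60 ft³ in storage unit 5; 40 ft³ remain.
Put 60 ft³ in storage unit 6; 40 ft³ remain.
Put 56 ft³ in storage unit 7; 44 ft³ remain.
Put 53 ft³ in storage unit 8; 47 ft³ remain.
Put 52 ft³ in storage unit 9; 48 ft³ remain.
Put 52 ft³ in storage unit 10; 48 ft³ remain.
Put 24 ft³ in storage unit 1; 5 ft³ remain.
Put 17 ft³ in storage unit 2; 13 ft³ remain.
Put 16 ft³ in storage unit 3; 14 ft³ remain.
Put 16 ft³ in storage unit 4; 21 ft³ remain.
Put 13 ft³ in storage unit 2; 0 ft³ remain.
10 storage units × 100 ft³ = 1000 ft³; used 693 ft³; unused 307 ft³.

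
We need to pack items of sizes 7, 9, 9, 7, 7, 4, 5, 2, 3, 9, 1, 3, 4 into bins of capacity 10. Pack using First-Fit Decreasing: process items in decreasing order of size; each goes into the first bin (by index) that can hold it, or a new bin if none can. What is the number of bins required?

8 bins

Sorted descending: 9, 9, 9, 7, 7, 7, 5, 4, 4, 3, 3, 2, 1.
bin 1: place 9, 1 left
bin 2: place 9, 1 left
bin 3: place 9, 1 left
bin 4: place 7, 3 left
bin 5: place 7, 3 left
bin 6: place 7, 3 left
bin 7: place 5, 5 left
bin 7: place 4, 1 left
bin 8: place 4, 6 left
bin 4: place 3, 0 left
bin 5: place 3, 0 left
bin 6: place 2, 1 left
bin 1: place 1, 0 left
Final bins: [9,1] [9] [9] [7,3] [7,3] [7,2] [5,4] [4].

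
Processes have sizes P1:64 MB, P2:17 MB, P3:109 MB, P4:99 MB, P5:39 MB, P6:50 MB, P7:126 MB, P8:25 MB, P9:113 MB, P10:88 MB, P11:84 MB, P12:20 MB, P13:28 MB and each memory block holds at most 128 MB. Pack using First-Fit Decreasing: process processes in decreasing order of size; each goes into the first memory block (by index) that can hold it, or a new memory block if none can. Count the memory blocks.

Sorted descending: 126, 113, 109, 99, 88, 84, 64, 50, 39, 28, 25, 20, 17.
Put 126 MB in memory block 1; 2 MB remain.
Put 113 MB in memory block 2; 15 MB remain.
Put 109 MB in memory block 3; 19 MB remain.
Put 99 MB in memory block 4; 29 MB remain.
Put 88 MB in memory block 5; 40 MB remain.
Put 84 MB in memory block 6; 44 MB remain.
Put 64 MB in memory block 7; 64 MB remain.
Put 50 MB in memory block 7; 14 MB remain.
Put 39 MB in memory block 5; 1 MB remain.
Put 28 MB in memory block 4; 1 MB remain.
Put 25 MB in memory block 6; 19 MB remain.
Put 20 MB in memory block 8; 108 MB remain.
Put 17 MB in memory block 3; 2 MB remain.

8 memory blocks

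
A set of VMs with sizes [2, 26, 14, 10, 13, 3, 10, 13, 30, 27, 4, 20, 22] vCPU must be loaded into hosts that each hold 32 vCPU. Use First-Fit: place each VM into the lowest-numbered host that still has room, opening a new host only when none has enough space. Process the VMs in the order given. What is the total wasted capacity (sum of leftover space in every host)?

62

host 1: place 2 vCPU, 30 vCPU left
host 1: place 26 vCPU, 4 vCPU left
host 2: place 14 vCPU, 18 vCPU left
host 2: place 10 vCPU, 8 vCPU left
host 3: place 13 vCPU, 19 vCPU left
host 1: place 3 vCPU, 1 vCPU left
host 3: place 10 vCPU, 9 vCPU left
host 4: place 13 vCPU, 19 vCPU left
host 5: place 30 vCPU, 2 vCPU left
host 6: place 27 vCPU, 5 vCPU left
host 2: place 4 vCPU, 4 vCPU left
host 7: place 20 vCPU, 12 vCPU left
host 8: place 22 vCPU, 10 vCPU left
8 hosts × 32 vCPU = 256 vCPU; used 194 vCPU; unused 62 vCPU.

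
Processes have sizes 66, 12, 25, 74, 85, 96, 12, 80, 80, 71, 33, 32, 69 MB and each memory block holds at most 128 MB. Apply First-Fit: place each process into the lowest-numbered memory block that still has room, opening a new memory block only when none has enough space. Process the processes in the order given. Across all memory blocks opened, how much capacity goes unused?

289

66 MB → memory block 1 (remaining 62 MB)
12 MB → memory block 1 (remaining 50 MB)
25 MB → memory block 1 (remaining 25 MB)
74 MB → memory block 2 (remaining 54 MB)
85 MB → memory block 3 (remaining 43 MB)
96 MB → memory block 4 (remaining 32 MB)
12 MB → memory block 1 (remaining 13 MB)
80 MB → memory block 5 (remaining 48 MB)
80 MB → memory block 6 (remaining 48 MB)
71 MB → memory block 7 (remaining 57 MB)
33 MB → memory block 2 (remaining 21 MB)
32 MB → memory block 3 (remaining 11 MB)
69 MB → memory block 8 (remaining 59 MB)
8 memory blocks × 128 MB = 1024 MB; used 735 MB; unused 289 MB.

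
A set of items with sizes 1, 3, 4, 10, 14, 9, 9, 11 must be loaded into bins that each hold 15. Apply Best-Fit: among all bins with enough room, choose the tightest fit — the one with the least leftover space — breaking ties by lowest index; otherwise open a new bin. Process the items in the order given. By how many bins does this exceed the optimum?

1

Best-Fit: [1,3,4] [10] [14] [9] [9] [11] → 6 bins.
Total size 61; any packing needs at least ⌈61/15⌉ = 5 bins.
An optimal packing achieves that bound: [14,1] [11,4] [10,3] [9] [9] → 5 bins.
Excess: 6 − 5 = 1.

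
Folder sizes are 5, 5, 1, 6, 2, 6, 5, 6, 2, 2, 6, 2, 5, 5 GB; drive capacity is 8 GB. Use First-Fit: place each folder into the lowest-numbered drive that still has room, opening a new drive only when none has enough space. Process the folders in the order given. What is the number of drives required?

9 drives

drive 1: place 5 GB, 3 GB left
drive 2: place 5 GB, 3 GB left
drive 1: place 1 GB, 2 GB left
drive 3: place 6 GB, 2 GB left
drive 1: place 2 GB, 0 GB left
drive 4: place 6 GB, 2 GB left
drive 5: place 5 GB, 3 GB left
drive 6: place 6 GB, 2 GB left
drive 2: place 2 GB, 1 GB left
drive 3: place 2 GB, 0 GB left
drive 7: place 6 GB, 2 GB left
drive 4: place 2 GB, 0 GB left
drive 8: place 5 GB, 3 GB left
drive 9: place 5 GB, 3 GB left
Final drives: [5,1,2] [5,2] [6,2] [6,2] [5] [6] [6] [5] [5].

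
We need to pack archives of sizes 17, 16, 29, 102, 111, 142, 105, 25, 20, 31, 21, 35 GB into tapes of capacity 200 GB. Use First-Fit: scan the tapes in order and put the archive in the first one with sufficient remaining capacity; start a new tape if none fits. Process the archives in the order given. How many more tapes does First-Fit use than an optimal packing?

0

First-Fit: [17,16,29,102,25] [111,20,31,21] [142,35] [105] → 4 tapes.
Total size 654 GB; any packing needs at least ⌈654/200⌉ = 4 tapes.
So 4 is already optimal.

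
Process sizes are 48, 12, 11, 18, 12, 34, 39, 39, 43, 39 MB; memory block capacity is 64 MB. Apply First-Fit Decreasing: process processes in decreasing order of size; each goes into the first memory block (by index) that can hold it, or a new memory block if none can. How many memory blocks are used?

Sorted descending: 48, 43, 39, 39, 39, 34, 18, 12, 12, 11.
48 MB → memory block 1 (remaining 16 MB)
43 MB → memory block 2 (remaining 21 MB)
39 MB → memory block 3 (remaining 25 MB)
39 MB → memory block 4 (remaining 25 MB)
39 MB → memory block 5 (remaining 25 MB)
34 MB → memory block 6 (remaining 30 MB)
18 MB → memory block 2 (remaining 3 MB)
12 MB → memory block 1 (remaining 4 MB)
12 MB → memory block 3 (remaining 13 MB)
11 MB → memory block 3 (remaining 2 MB)
Final memory blocks: [48,12] [43,18] [39,12,11] [39] [39] [34].

6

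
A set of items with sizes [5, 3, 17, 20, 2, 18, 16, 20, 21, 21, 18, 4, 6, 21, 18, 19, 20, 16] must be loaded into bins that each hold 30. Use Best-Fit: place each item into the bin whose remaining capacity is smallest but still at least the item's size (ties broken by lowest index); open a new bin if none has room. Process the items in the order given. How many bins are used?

5 → bin 1 (remaining 25)
3 → bin 1 (remaining 22)
17 → bin 1 (remaining 5)
20 → bin 2 (remaining 10)
2 → bin 1 (remaining 3)
18 → bin 3 (remaining 12)
16 → bin 4 (remaining 14)
20 → bin 5 (remaining 10)
21 → bin 6 (remaining 9)
21 → bin 7 (remaining 9)
18 → bin 8 (remaining 12)
4 → bin 6 (remaining 5)
6 → bin 7 (remaining 3)
21 → bin 9 (remaining 9)
18 → bin 10 (remaining 12)
19 → bin 11 (remaining 11)
20 → bin 12 (remaining 10)
16 → bin 13 (remaining 14)

13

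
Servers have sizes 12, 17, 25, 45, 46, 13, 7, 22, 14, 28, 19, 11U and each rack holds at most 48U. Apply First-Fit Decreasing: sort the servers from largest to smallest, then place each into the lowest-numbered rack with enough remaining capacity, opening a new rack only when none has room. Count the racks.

Sorted descending: 46, 45, 28, 25, 22, 19, 17, 14, 13, 12, 11, 7.
46U → rack 1 (remaining 2U)
45U → rack 2 (remaining 3U)
28U → rack 3 (remaining 20U)
25U → rack 4 (remaining 23U)
22U → rack 4 (remaining 1U)
19U → rack 3 (remaining 1U)
17U → rack 5 (remaining 31U)
14U → rack 5 (remaining 17U)
13U → rack 5 (remaining 4U)
12U → rack 6 (remaining 36U)
11U → rack 6 (remaining 25U)
7U → rack 6 (remaining 18U)
Final racks: [46] [45] [28,19] [25,22] [17,14,13] [12,11,7].

6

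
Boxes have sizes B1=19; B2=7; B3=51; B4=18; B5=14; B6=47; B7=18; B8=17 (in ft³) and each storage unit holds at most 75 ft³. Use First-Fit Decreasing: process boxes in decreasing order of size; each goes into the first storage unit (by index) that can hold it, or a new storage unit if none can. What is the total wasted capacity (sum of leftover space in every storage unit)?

34

Sorted descending: 51, 47, 19, 18, 18, 17, 14, 7.
Put 51 ft³ in storage unit 1; 24 ft³ remain.
Put 47 ft³ in storage unit 2; 28 ft³ remain.
Put 19 ft³ in storage unit 1; 5 ft³ remain.
Put 18 ft³ in storage unit 2; 10 ft³ remain.
Put 18 ft³ in storage unit 3; 57 ft³ remain.
Put 17 ft³ in storage unit 3; 40 ft³ remain.
Put 14 ft³ in storage unit 3; 26 ft³ remain.
Put 7 ft³ in storage unit 2; 3 ft³ remain.
3 storage units × 75 ft³ = 225 ft³; used 191 ft³; unused 34 ft³.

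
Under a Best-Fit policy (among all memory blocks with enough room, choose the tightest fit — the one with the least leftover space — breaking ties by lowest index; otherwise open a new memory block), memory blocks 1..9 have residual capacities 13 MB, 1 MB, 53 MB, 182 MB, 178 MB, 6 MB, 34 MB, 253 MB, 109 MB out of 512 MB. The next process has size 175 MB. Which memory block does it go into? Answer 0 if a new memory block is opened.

5

Memory blocks with room: memory block 4 (182 MB), memory block 5 (178 MB), memory block 8 (253 MB).
Tightest fit is memory block 5 with 178 MB free.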